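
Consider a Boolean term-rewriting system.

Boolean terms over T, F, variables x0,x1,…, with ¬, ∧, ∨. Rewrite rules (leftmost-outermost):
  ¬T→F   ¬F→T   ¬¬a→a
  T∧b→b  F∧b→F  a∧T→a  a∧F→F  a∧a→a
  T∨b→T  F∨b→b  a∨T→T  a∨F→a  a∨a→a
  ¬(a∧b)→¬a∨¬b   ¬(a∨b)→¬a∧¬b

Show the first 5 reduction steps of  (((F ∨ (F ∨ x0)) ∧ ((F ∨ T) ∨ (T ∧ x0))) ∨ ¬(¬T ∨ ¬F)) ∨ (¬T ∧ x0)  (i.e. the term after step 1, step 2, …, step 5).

  start: (((F ∨ (F ∨ x0)) ∧ ((F ∨ T) ∨ (T ∧ x0))) ∨ ¬(¬T ∨ ¬F)) ∨ (¬T ∧ x0)
  [1] (((F ∨ x0) ∧ ((F ∨ T) ∨ (T ∧ x0))) ∨ ¬(¬T ∨ ¬F)) ∨ (¬T ∧ x0)
  [2] ((x0 ∧ ((F ∨ T) ∨ (T ∧ x0))) ∨ ¬(¬T ∨ ¬F)) ∨ (¬T ∧ x0)
  [3] ((x0 ∧ (T ∨ (T ∧ x0))) ∨ ¬(¬T ∨ ¬F)) ∨ (¬T ∧ x0)
  [4] ((x0 ∧ T) ∨ ¬(¬T ∨ ¬F)) ∨ (¬T ∧ x0)
  [5] (x0 ∨ ¬(¬T ∨ ¬F)) ∨ (¬T ∧ x0)

Answer: after 5 steps: (x0 ∨ ¬(¬T ∨ ¬F)) ∨ (¬T ∧ x0)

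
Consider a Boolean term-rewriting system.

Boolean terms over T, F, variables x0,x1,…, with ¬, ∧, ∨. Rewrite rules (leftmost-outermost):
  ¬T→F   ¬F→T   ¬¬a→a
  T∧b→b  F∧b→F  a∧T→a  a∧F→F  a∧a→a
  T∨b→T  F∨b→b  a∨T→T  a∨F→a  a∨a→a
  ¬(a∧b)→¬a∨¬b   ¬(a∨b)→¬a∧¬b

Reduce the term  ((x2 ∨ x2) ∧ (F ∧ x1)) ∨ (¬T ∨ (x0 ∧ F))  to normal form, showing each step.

Answer: normal form = F  (in 7 steps)

Reduction:
  start: ((x2 ∨ x2) ∧ (F ∧ x1)) ∨ (¬T ∨ (x0 ∧ F))
  →1  (x2 ∧ (F ∧ x1)) ∨ (¬T ∨ (x0 ∧ F))
  →2  (x2 ∧ F) ∨ (¬T ∨ (x0 ∧ F))
  →3  F ∨ (¬T ∨ (x0 ∧ F))
  →4  ¬T ∨ (x0 ∧ F)
  →5  F ∨ (x0 ∧ F)
  →6  x0 ∧ F
  →7  F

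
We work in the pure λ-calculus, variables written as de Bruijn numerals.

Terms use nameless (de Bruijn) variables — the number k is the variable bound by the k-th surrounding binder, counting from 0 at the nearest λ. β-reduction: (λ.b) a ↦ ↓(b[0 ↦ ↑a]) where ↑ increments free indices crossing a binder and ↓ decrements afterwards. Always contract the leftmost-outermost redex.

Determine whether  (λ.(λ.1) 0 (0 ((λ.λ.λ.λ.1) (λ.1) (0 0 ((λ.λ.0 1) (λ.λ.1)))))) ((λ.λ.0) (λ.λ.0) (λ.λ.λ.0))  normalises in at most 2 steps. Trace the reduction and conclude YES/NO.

  start: (λ.(λ.1) 0 (0 ((λ.λ.λ.λ.1) (λ.1) (0 0 ((λ.λ.0 1) (λ.λ.1)))))) ((λ.λ.0) (λ.λ.0) (λ.λ.λ.0))
  [1] (λ.(λ.λ.0) (λ.λ.0) (λ.λ.λ.0)) ((λ.λ.0) (λ.λ.0) (λ.λ.λ.0)) ((λ.λ.0) (λ.λ.0) (λ.λ.λ.0) ((λ.λ.λ.λ.1) (λ.(λ.λ.0) (λ.λ.0) (λ.λ.λ.0)) ((λ.λ.0) (λ.λ.0) (λ.λ.λ.0) ((λ.λ.0) (λ.λ.0) (λ.λ.λ.0)) ((λ.λ.0 1) (λ.λ.1)))))
  [2] (λ.λ.0) (λ.λ.0) (λ.λ.λ.0) ((λ.λ.0) (λ.λ.0) (λ.λ.λ.0) ((λ.λ.λ.λ.1) (λ.(λ.λ.0) (λ.λ.0) (λ.λ.λ.0)) ((λ.λ.0) (λ.λ.0) (λ.λ.λ.0) ((λ.λ.0) (λ.λ.0) (λ.λ.λ.0)) ((λ.λ.0 1) (λ.λ.1)))))

Answer: NO — after 2 steps the term is (λ.λ.0) (λ.λ.0) (λ.λ.λ.0) ((λ.λ.0) (λ.λ.0) (λ.λ.λ.0) ((λ.λ.λ.λ.1) (λ.(λ.λ.0) (λ.λ.0) (λ.λ.λ.0)) ((λ.λ.0) (λ.λ.0) (λ.λ.λ.0) ((λ.λ.0) (λ.λ.0) (λ.λ.λ.0)) ((λ.λ.0 1) (λ.λ.1))))), not yet normal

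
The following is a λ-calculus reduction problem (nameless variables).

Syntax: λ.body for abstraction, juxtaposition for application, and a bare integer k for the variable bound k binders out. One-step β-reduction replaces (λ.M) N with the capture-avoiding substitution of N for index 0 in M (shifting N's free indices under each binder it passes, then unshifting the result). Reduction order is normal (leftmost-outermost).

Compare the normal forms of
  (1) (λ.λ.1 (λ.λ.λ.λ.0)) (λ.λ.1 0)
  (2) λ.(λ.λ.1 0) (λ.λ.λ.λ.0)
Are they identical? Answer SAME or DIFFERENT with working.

Term A:
  start: (λ.λ.1 (λ.λ.λ.λ.0)) (λ.λ.1 0)
  →1  λ.(λ.λ.1 0) (λ.λ.λ.λ.0)
  →2  λ.λ.(λ.λ.λ.λ.0) 0
  →3  λ.λ.λ.λ.λ.0

Term B:
  start: λ.(λ.λ.1 0) (λ.λ.λ.λ.0)
  →1  λ.λ.(λ.λ.λ.λ.0) 0
  →2  λ.λ.λ.λ.λ.0

Answer: SAME — A ⇓ λ.λ.λ.λ.λ.0, B ⇓ λ.λ.λ.λ.λ.0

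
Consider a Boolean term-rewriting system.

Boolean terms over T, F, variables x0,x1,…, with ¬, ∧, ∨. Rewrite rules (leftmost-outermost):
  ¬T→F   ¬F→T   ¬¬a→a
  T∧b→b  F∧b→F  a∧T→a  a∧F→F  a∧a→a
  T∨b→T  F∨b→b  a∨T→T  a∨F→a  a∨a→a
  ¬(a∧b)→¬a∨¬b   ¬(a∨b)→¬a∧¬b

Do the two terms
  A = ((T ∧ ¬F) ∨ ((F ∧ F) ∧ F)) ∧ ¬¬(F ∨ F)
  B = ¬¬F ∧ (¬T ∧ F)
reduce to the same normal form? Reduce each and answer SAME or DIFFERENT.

Answer: SAME — A ⇓ F, B ⇓ F

Reduction:
Term A:
  start: ((T ∧ ¬F) ∨ ((F ∧ F) ∧ F)) ∧ ¬¬(F ∨ F)
  [1] (¬F ∨ ((F ∧ F) ∧ F)) ∧ ¬¬(F ∨ F)
  [2] (T ∨ ((F ∧ F) ∧ F)) ∧ ¬¬(F ∨ F)
  [3] T ∧ ¬¬(F ∨ F)
  [4] ¬¬(F ∨ F)
  [5] F ∨ F
  [6] F

Term B:
  start: ¬¬F ∧ (¬T ∧ F)
  [1] F ∧ (¬T ∧ F)
  [2] F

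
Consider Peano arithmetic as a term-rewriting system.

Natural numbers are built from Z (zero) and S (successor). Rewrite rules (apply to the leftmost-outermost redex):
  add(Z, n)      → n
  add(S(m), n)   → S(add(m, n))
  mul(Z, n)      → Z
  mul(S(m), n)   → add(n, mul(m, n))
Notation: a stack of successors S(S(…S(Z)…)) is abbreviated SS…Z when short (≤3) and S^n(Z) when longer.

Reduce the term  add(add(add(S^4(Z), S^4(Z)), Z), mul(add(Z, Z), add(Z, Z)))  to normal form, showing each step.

Answer: normal form = S^8(Z)  (in 25 steps)

Working:
  start: add(add(add(S^4(Z), S^4(Z)), Z), mul(add(Z, Z), add(Z, Z)))
  [1] add(add(S(add(SSSZ, S^4(Z))), Z), mul(add(Z, Z), add(Z, Z)))
  [2] add(S(add(add(SSSZ, S^4(Z)), Z)), mul(add(Z, Z), add(Z, Z)))
  [3] S(add(add(add(SSSZ, S^4(Z)), Z), mul(add(Z, Z), add(Z, Z))))
  [4] S(add(add(S(add(SSZ, S^4(Z))), Z), mul(add(Z, Z), add(Z, Z))))
  [5] S(add(S(add(add(SSZ, S^4(Z)), Z)), mul(add(Z, Z), add(Z, Z))))
  [6] S(S(add(add(add(SSZ, S^4(Z)), Z), mul(add(Z, Z), add(Z, Z)))))
  [7] S(S(add(add(S(add(SZ, S^4(Z))), Z), mul(add(Z, Z), add(Z, Z)))))
  [8] S(S(add(S(add(add(SZ, S^4(Z)), Z)), mul(add(Z, Z), add(Z, Z)))))
  [9] S(S(S(add(add(add(SZ, S^4(Z)), Z), mul(add(Z, Z), add(Z, Z))))))
  [10] S(S(S(add(add(S(add(Z, S^4(Z))), Z), mul(add(Z, Z), add(Z, Z))))))
  [11] S(S(S(add(S(add(add(Z, S^4(Z)), Z)), mul(add(Z, Z), add(Z, Z))))))
  [12] S(S(S(S(add(add(add(Z, S^4(Z)), Z), mul(add(Z, Z), add(Z, Z)))))))
  [13] S(S(S(S(add(add(S^4(Z), Z), mul(add(Z, Z), add(Z, Z)))))))
  [14] S(S(S(S(add(S(add(SSSZ, Z)), mul(add(Z, Z), add(Z, Z)))))))
  [15] S(S(S(S(S(add(add(SSSZ, Z), mul(add(Z, Z), add(Z, Z))))))))
  [16] S(S(S(S(S(add(S(add(SSZ, Z)), mul(add(Z, Z), add(Z, Z))))))))
  [17] S(S(S(S(S(S(add(add(SSZ, Z), mul(add(Z, Z), add(Z, Z)))))))))
  [18] S(S(S(S(S(S(add(S(add(SZ, Z)), mul(add(Z, Z), add(Z, Z)))))))))
  [19] S(S(S(S(S(S(S(add(add(SZ, Z), mul(add(Z, Z), add(Z, Z))))))))))
  [20] S(S(S(S(S(S(S(add(S(add(Z, Z)), mul(add(Z, Z), add(Z, Z))))))))))
  [21] S(S(S(S(S(S(S(S(add(add(Z, Z), mul(add(Z, Z), add(Z, Z)))))))))))
  [22] S(S(S(S(S(S(S(S(add(Z, mul(add(Z, Z), add(Z, Z)))))))))))
  [23] S(S(S(S(S(S(S(S(mul(add(Z, Z), add(Z, Z))))))))))
  [24] S(S(S(S(S(S(S(S(mul(Z, add(Z, Z))))))))))
  [25] S^8(Z)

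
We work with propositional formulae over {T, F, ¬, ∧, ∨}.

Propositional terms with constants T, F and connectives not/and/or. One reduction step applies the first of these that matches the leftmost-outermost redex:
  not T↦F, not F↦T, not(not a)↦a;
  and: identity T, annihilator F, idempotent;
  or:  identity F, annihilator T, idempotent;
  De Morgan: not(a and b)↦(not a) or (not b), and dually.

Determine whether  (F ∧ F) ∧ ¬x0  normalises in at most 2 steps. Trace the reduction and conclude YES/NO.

Answer: YES — reaches normal form F in 2 ≤ 2 steps

Reduction:
  start: (F ∧ F) ∧ ¬x0
  →1  F ∧ ¬x0
  →2  F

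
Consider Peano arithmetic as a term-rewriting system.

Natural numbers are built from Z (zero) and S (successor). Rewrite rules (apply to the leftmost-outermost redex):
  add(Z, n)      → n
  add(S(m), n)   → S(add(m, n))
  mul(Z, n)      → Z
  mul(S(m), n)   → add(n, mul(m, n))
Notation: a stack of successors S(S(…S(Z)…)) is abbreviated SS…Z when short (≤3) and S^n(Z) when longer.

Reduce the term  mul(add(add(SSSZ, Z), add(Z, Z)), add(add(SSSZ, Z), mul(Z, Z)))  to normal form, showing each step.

Answer: normal form = S^9(Z)  (in 52 steps)

Reduction:
  start: mul(add(add(SSSZ, Z), add(Z, Z)), add(add(SSSZ, Z), mul(Z, Z)))
  [1] mul(add(S(add(SSZ, Z)), add(Z, Z)), add(add(SSSZ, Z), mul(Z, Z)))
  [2] mul(S(add(add(SSZ, Z), add(Z, Z))), add(add(SSSZ, Z), mul(Z, Z)))
  [3] add(add(add(SSSZ, Z), mul(Z, Z)), mul(add(add(SSZ, Z), add(Z, Z)), add(add(SSSZ, Z), mul(Z, Z))))
  [4] add(add(S(add(SSZ, Z)), mul(Z, Z)), mul(add(add(SSZ, Z), add(Z, Z)), add(add(SSSZ, Z), mul(Z, Z))))
  [5] add(S(add(add(SSZ, Z), mul(Z, Z))), mul(add(add(SSZ, Z), add(Z, Z)), add(add(SSSZ, Z), mul(Z, Z))))
  [6] S(add(add(add(SSZ, Z), mul(Z, Z)), mul(add(add(SSZ, Z), add(Z, Z)), add(add(SSSZ, Z), mul(Z, Z)))))
  [7] S(add(add(S(add(SZ, Z)), mul(Z, Z)), mul(add(add(SSZ, Z), add(Z, Z)), add(add(SSSZ, Z), mul(Z, Z)))))
  [8] S(add(S(add(add(SZ, Z), mul(Z, Z))), mul(add(add(SSZ, Z), add(Z, Z)), add(add(SSSZ, Z), mul(Z, Z)))))
  [9] S(S(add(add(add(SZ, Z), mul(Z, Z)), mul(add(add(SSZ, Z), add(Z, Z)), add(add(SSSZ, Z), mul(Z, Z))))))
  [10] S(S(add(add(S(add(Z, Z)), mul(Z, Z)), mul(add(add(SSZ, Z), add(Z, Z)), add(add(SSSZ, Z), mul(Z, Z))))))
  [11] S(S(add(S(add(add(Z, Z), mul(Z, Z))), mul(add(add(SSZ, Z), add(Z, Z)), add(add(SSSZ, Z), mul(Z, Z))))))
  [12] S(S(S(add(add(add(Z, Z), mul(Z, Z)), mul(add(add(SSZ, Z), add(Z, Z)), add(add(SSSZ, Z), mul(Z, Z)))))))
  [13] S(S(S(add(add(Z, mul(Z, Z)), mul(add(add(SSZ, Z), add(Z, Z)), add(add(SSSZ, Z), mul(Z, Z)))))))
  [14] S(S(S(add(mul(Z, Z), mul(add(add(SSZ, Z), add(Z, Z)), add(add(SSSZ, Z), mul(Z, Z)))))))
  [15] S(S(S(add(Z, mul(add(add(SSZ, Z), add(Z, Z)), add(add(SSSZ, Z), mul(Z, Z)))))))
  [16] S(S(S(mul(add(add(SSZ, Z), add(Z, Z)), add(add(SSSZ, Z), mul(Z, Z))))))
  [17] S(S(S(mul(add(S(add(SZ, Z)), add(Z, Z)), add(add(SSSZ, Z), mul(Z, Z))))))
  [18] S(S(S(mul(S(add(add(SZ, Z), add(Z, Z))), add(add(SSSZ, Z), mul(Z, Z))))))
  [19] S(S(S(add(add(add(SSSZ, Z), mul(Z, Z)), mul(add(add(SZ, Z), add(Z, Z)), add(add(SSSZ, Z), mul(Z, Z)))))))
  [20] S(S(S(add(add(S(add(SSZ, Z)), mul(Z, Z)), mul(add(add(SZ, Z), add(Z, Z)), add(add(SSSZ, Z), mul(Z, Z)))))))
  [21] S(S(S(add(S(add(add(SSZ, Z), mul(Z, Z))), mul(add(add(SZ, Z), add(Z, Z)), add(add(SSSZ, Z), mul(Z, Z)))))))
  [22] S(S(S(S(add(add(add(SSZ, Z), mul(Z, Z)), mul(add(add(SZ, Z), add(Z, Z)), add(add(SSSZ, Z), mul(Z, Z))))))))
  [23] S(S(S(S(add(add(S(add(SZ, Z)), mul(Z, Z)), mul(add(add(SZ, Z), add(Z, Z)), add(add(SSSZ, Z), mul(Z, Z))))))))
  [24] S(S(S(S(add(S(add(add(SZ, Z), mul(Z, Z))), mul(add(add(SZ, Z), add(Z, Z)), add(add(SSSZ, Z), mul(Z, Z))))))))
  [25] S(S(S(S(S(add(add(add(SZ, Z), mul(Z, Z)), mul(add(add(SZ, Z), add(Z, Z)), add(add(SSSZ, Z), mul(Z, Z)))))))))
  [26] S(S(S(S(S(add(add(S(add(Z, Z)), mul(Z, Z)), mul(add(add(SZ, Z), add(Z, Z)), add(add(SSSZ, Z), mul(Z, Z)))))))))
  [27] S(S(S(S(S(add(S(add(add(Z, Z), mul(Z, Z))), mul(add(add(SZ, Z), add(Z, Z)), add(add(SSSZ, Z), mul(Z, Z)))))))))
  [28] S(S(S(S(S(S(add(add(add(Z, Z), mul(Z, Z)), mul(add(add(SZ, Z), add(Z, Z)), add(add(SSSZ, Z), mul(Z, Z))))))))))
  [29] S(S(S(S(S(S(add(add(Z, mul(Z, Z)), mul(add(add(SZ, Z), add(Z, Z)), add(add(SSSZ, Z), mul(Z, Z))))))))))
  [30] S(S(S(S(S(S(add(mul(Z, Z), mul(add(add(SZ, Z), add(Z, Z)), add(add(SSSZ, Z), mul(Z, Z))))))))))
  [31] S(S(S(S(S(S(add(Z, mul(add(add(SZ, Z), add(Z, Z)), add(add(SSSZ, Z), mul(Z, Z))))))))))
  [32] S(S(S(S(S(S(mul(add(add(SZ, Z), add(Z, Z)), add(add(SSSZ, Z), mul(Z, Z)))))))))
  [33] S(S(S(S(S(S(mul(add(S(add(Z, Z)), add(Z, Z)), add(add(SSSZ, Z), mul(Z, Z)))))))))
  [34] S(S(S(S(S(S(mul(S(add(add(Z, Z), add(Z, Z))), add(add(SSSZ, Z), mul(Z, Z)))))))))
  [35] S(S(S(S(S(S(add(add(add(SSSZ, Z), mul(Z, Z)), mul(add(add(Z, Z), add(Z, Z)), add(add(SSSZ, Z), mul(Z, Z))))))))))
  [36] S(S(S(S(S(S(add(add(S(add(SSZ, Z)), mul(Z, Z)), mul(add(add(Z, Z), add(Z, Z)), add(add(SSSZ, Z), mul(Z, Z))))))))))
  [37] S(S(S(S(S(S(add(S(add(add(SSZ, Z), mul(Z, Z))), mul(add(add(Z, Z), add(Z, Z)), add(add(SSSZ, Z), mul(Z, Z))))))))))
  [38] S(S(S(S(S(S(S(add(add(add(SSZ, Z), mul(Z, Z)), mul(add(add(Z, Z), add(Z, Z)), add(add(SSSZ, Z), mul(Z, Z)))))))))))
  [39] S(S(S(S(S(S(S(add(add(S(add(SZ, Z)), mul(Z, Z)), mul(add(add(Z, Z), add(Z, Z)), add(add(SSSZ, Z), mul(Z, Z)))))))))))
  [40] S(S(S(S(S(S(S(add(S(add(add(SZ, Z), mul(Z, Z))), mul(add(add(Z, Z), add(Z, Z)), add(add(SSSZ, Z), mul(Z, Z)))))))))))
  [41] S(S(S(S(S(S(S(S(add(add(add(SZ, Z), mul(Z, Z)), mul(add(add(Z, Z), add(Z, Z)), add(add(SSSZ, Z), mul(Z, Z))))))))))))
  [42] S(S(S(S(S(S(S(S(add(add(S(add(Z, Z)), mul(Z, Z)), mul(add(add(Z, Z), add(Z, Z)), add(add(SSSZ, Z), mul(Z, Z))))))))))))
  [43] S(S(S(S(S(S(S(S(add(S(add(add(Z, Z), mul(Z, Z))), mul(add(add(Z, Z), add(Z, Z)), add(add(SSSZ, Z), mul(Z, Z))))))))))))
  [44] S(S(S(S(S(S(S(S(S(add(add(add(Z, Z), mul(Z, Z)), mul(add(add(Z, Z), add(Z, Z)), add(add(SSSZ, Z), mul(Z, Z)))))))))))))
  [45] S(S(S(S(S(S(S(S(S(add(add(Z, mul(Z, Z)), mul(add(add(Z, Z), add(Z, Z)), add(add(SSSZ, Z), mul(Z, Z)))))))))))))
  [46] S(S(S(S(S(S(S(S(S(add(mul(Z, Z), mul(add(add(Z, Z), add(Z, Z)), add(add(SSSZ, Z), mul(Z, Z)))))))))))))
  [47] S(S(S(S(S(S(S(S(S(add(Z, mul(add(add(Z, Z), add(Z, Z)), add(add(SSSZ, Z), mul(Z, Z)))))))))))))
  [48] S(S(S(S(S(S(S(S(S(mul(add(add(Z, Z), add(Z, Z)), add(add(SSSZ, Z), mul(Z, Z))))))))))))
  [49] S(S(S(S(S(S(S(S(S(mul(add(Z, add(Z, Z)), add(add(SSSZ, Z), mul(Z, Z))))))))))))
  [50] S(S(S(S(S(S(S(S(S(mul(add(Z, Z), add(add(SSSZ, Z), mul(Z, Z))))))))))))
  [51] S(S(S(S(S(S(S(S(S(mul(Z, add(add(SSSZ, Z), mul(Z, Z))))))))))))
  [52] S^9(Z)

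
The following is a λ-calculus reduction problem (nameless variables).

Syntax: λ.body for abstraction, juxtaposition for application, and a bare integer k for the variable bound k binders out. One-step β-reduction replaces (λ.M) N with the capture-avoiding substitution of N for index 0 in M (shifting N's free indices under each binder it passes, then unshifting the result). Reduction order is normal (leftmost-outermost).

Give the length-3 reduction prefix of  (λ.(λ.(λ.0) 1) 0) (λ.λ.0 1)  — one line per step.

Answer: after 3 steps: λ.λ.0 1

Reduction:
  start: (λ.(λ.(λ.0) 1) 0) (λ.λ.0 1)
  step 1: (λ.(λ.0) (λ.λ.0 1)) (λ.λ.0 1)
  step 2: (λ.0) (λ.λ.0 1)
  step 3: λ.λ.0 1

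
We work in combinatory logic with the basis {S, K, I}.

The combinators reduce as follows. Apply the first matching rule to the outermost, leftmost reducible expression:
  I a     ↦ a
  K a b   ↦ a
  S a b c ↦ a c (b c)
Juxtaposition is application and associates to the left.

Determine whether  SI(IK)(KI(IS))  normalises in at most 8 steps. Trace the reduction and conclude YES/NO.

Answer: YES — reaches normal form KI in 6 ≤ 8 steps

Derivation:
  start: SI(IK)(KI(IS))
  step 1: I(KI(IS))(IK(KI(IS)))
  step 2: KI(IS)(IK(KI(IS)))
  step 3: I(IK(KI(IS)))
  step 4: IK(KI(IS))
  step 5: K(KI(IS))
  step 6: KI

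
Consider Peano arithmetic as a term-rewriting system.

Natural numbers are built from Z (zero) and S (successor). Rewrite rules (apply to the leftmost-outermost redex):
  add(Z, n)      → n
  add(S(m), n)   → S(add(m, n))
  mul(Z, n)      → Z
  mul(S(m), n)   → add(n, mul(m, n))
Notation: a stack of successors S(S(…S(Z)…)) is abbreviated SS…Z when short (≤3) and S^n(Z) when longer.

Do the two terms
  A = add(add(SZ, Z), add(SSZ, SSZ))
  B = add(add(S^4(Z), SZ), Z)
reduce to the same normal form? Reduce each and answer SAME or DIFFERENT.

Term A:
  start: add(add(SZ, Z), add(SSZ, SSZ))
  →1  add(S(add(Z, Z)), add(SSZ, SSZ))
  →2  S(add(add(Z, Z), add(SSZ, SSZ)))
  →3  S(add(Z, add(SSZ, SSZ)))
  →4  S(add(SSZ, SSZ))
  →5  S(S(add(SZ, SSZ)))
  →6  S(S(S(add(Z, SSZ))))
  →7  S^5(Z)

Term B:
  start: add(add(S^4(Z), SZ), Z)
  →1  add(S(add(SSSZ, SZ)), Z)
  →2  S(add(add(SSSZ, SZ), Z))
  →3  S(add(S(add(SSZ, SZ)), Z))
  →4  S(S(add(add(SSZ, SZ), Z)))
  →5  S(S(add(S(add(SZ, SZ)), Z)))
  →6  S(S(S(add(add(SZ, SZ), Z))))
  →7  S(S(S(add(S(add(Z, SZ)), Z))))
  →8  S(S(S(S(add(add(Z, SZ), Z)))))
  →9  S(S(S(S(add(SZ, Z)))))
  →10  S(S(S(S(S(add(Z, Z))))))
  →11  S^5(Z)

Answer: SAME — A ⇓ S^5(Z), B ⇓ S^5(Z)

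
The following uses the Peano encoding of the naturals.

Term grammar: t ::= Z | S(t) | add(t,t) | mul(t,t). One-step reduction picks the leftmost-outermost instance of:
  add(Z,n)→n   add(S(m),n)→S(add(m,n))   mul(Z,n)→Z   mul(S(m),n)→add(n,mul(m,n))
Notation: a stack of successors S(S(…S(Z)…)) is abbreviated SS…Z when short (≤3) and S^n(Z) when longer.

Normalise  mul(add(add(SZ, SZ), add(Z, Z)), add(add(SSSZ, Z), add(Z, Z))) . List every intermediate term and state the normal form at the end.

  start: mul(add(add(SZ, SZ), add(Z, Z)), add(add(SSSZ, Z), add(Z, Z)))
  →1  mul(add(S(add(Z, SZ)), add(Z, Z)), add(add(SSSZ, Z), add(Z, Z)))
  →2  mul(S(add(add(Z, SZ), add(Z, Z))), add(add(SSSZ, Z), add(Z, Z)))
  →3  add(add(add(SSSZ, Z), add(Z, Z)), mul(add(add(Z, SZ), add(Z, Z)), add(add(SSSZ, Z), add(Z, Z))))
  →4  add(add(S(add(SSZ, Z)), add(Z, Z)), mul(add(add(Z, SZ), add(Z, Z)), add(add(SSSZ, Z), add(Z, Z))))
  →5  add(S(add(add(SSZ, Z), add(Z, Z))), mul(add(add(Z, SZ), add(Z, Z)), add(add(SSSZ, Z), add(Z, Z))))
  →6  S(add(add(add(SSZ, Z), add(Z, Z)), mul(add(add(Z, SZ), add(Z, Z)), add(add(SSSZ, Z), add(Z, Z)))))
  →7  S(add(add(S(add(SZ, Z)), add(Z, Z)), mul(add(add(Z, SZ), add(Z, Z)), add(add(SSSZ, Z), add(Z, Z)))))
  →8  S(add(S(add(add(SZ, Z), add(Z, Z))), mul(add(add(Z, SZ), add(Z, Z)), add(add(SSSZ, Z), add(Z, Z)))))
  →9  S(S(add(add(add(SZ, Z), add(Z, Z)), mul(add(add(Z, SZ), add(Z, Z)), add(add(SSSZ, Z), add(Z, Z))))))
  →10  S(S(add(add(S(add(Z, Z)), add(Z, Z)), mul(add(add(Z, SZ), add(Z, Z)), add(add(SSSZ, Z), add(Z, Z))))))
  →11  S(S(add(S(add(add(Z, Z), add(Z, Z))), mul(add(add(Z, SZ), add(Z, Z)), add(add(SSSZ, Z), add(Z, Z))))))
  →12  S(S(S(add(add(add(Z, Z), add(Z, Z)), mul(add(add(Z, SZ), add(Z, Z)), add(add(SSSZ, Z), add(Z, Z)))))))
  →13  S(S(S(add(add(Z, add(Z, Z)), mul(add(add(Z, SZ), add(Z, Z)), add(add(SSSZ, Z), add(Z, Z)))))))
  →14  S(S(S(add(add(Z, Z), mul(add(add(Z, SZ), add(Z, Z)), add(add(SSSZ, Z), add(Z, Z)))))))
  →15  S(S(S(add(Z, mul(add(add(Z, SZ), add(Z, Z)), add(add(SSSZ, Z), add(Z, Z)))))))
  →16  S(S(S(mul(add(add(Z, SZ), add(Z, Z)), add(add(SSSZ, Z), add(Z, Z))))))
  →17  S(S(S(mul(add(SZ, add(Z, Z)), add(add(SSSZ, Z), add(Z, Z))))))
  →18  S(S(S(mul(S(add(Z, add(Z, Z))), add(add(SSSZ, Z), add(Z, Z))))))
  →19  S(S(S(add(add(add(SSSZ, Z), add(Z, Z)), mul(add(Z, add(Z, Z)), add(add(SSSZ, Z), add(Z, Z)))))))
  →20  S(S(S(add(add(S(add(SSZ, Z)), add(Z, Z)), mul(add(Z, add(Z, Z)), add(add(SSSZ, Z), add(Z, Z)))))))
  →21  S(S(S(add(S(add(add(SSZ, Z), add(Z, Z))), mul(add(Z, add(Z, Z)), add(add(SSSZ, Z), add(Z, Z)))))))
  →22  S(S(S(S(add(add(add(SSZ, Z), add(Z, Z)), mul(add(Z, add(Z, Z)), add(add(SSSZ, Z), add(Z, Z))))))))
  →23  S(S(S(S(add(add(S(add(SZ, Z)), add(Z, Z)), mul(add(Z, add(Z, Z)), add(add(SSSZ, Z), add(Z, Z))))))))
  →24  S(S(S(S(add(S(add(add(SZ, Z), add(Z, Z))), mul(add(Z, add(Z, Z)), add(add(SSSZ, Z), add(Z, Z))))))))
  →25  S(S(S(S(S(add(add(add(SZ, Z), add(Z, Z)), mul(add(Z, add(Z, Z)), add(add(SSSZ, Z), add(Z, Z)))))))))
  →26  S(S(S(S(S(add(add(S(add(Z, Z)), add(Z, Z)), mul(add(Z, add(Z, Z)), add(add(SSSZ, Z), add(Z, Z)))))))))
  →27  S(S(S(S(S(add(S(add(add(Z, Z), add(Z, Z))), mul(add(Z, add(Z, Z)), add(add(SSSZ, Z), add(Z, Z)))))))))
  →28  S(S(S(S(S(S(add(add(add(Z, Z), add(Z, Z)), mul(add(Z, add(Z, Z)), add(add(SSSZ, Z), add(Z, Z))))))))))
  →29  S(S(S(S(S(S(add(add(Z, add(Z, Z)), mul(add(Z, add(Z, Z)), add(add(SSSZ, Z), add(Z, Z))))))))))
  →30  S(S(S(S(S(S(add(add(Z, Z), mul(add(Z, add(Z, Z)), add(add(SSSZ, Z), add(Z, Z))))))))))
  →31  S(S(S(S(S(S(add(Z, mul(add(Z, add(Z, Z)), add(add(SSSZ, Z), add(Z, Z))))))))))
  →32  S(S(S(S(S(S(mul(add(Z, add(Z, Z)), add(add(SSSZ, Z), add(Z, Z)))))))))
  →33  S(S(S(S(S(S(mul(add(Z, Z), add(add(SSSZ, Z), add(Z, Z)))))))))
  →34  S(S(S(S(S(S(mul(Z, add(add(SSSZ, Z), add(Z, Z)))))))))
  →35  S^6(Z)

Answer: normal form = S^6(Z)  (in 35 steps)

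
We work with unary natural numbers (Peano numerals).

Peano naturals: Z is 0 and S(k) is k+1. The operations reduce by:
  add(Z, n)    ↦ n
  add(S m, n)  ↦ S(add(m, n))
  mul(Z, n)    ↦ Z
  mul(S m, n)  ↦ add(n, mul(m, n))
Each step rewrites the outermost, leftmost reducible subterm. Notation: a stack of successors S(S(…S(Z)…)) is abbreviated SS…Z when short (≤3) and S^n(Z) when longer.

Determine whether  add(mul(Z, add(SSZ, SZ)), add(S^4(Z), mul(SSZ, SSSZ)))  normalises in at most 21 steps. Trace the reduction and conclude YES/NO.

Answer: YES — reaches normal form S^10(Z) in 18 ≤ 21 steps

Derivation:
  start: add(mul(Z, add(SSZ, SZ)), add(S^4(Z), mul(SSZ, SSSZ)))
  →1  add(Z, add(S^4(Z), mul(SSZ, SSSZ)))
  →2  add(S^4(Z), mul(SSZ, SSSZ))
  →3  S(add(SSSZ, mul(SSZ, SSSZ)))
  →4  S(S(add(SSZ, mul(SSZ, SSSZ))))
  →5  S(S(S(add(SZ, mul(SSZ, SSSZ)))))
  →6  S(S(S(S(add(Z, mul(SSZ, SSSZ))))))
  →7  S(S(S(S(mul(SSZ, SSSZ)))))
  →8  S(S(S(S(add(SSSZ, mul(SZ, SSSZ))))))
  →9  S(S(S(S(S(add(SSZ, mul(SZ, SSSZ)))))))
  →10  S(S(S(S(S(S(add(SZ, mul(SZ, SSSZ))))))))
  →11  S(S(S(S(S(S(S(add(Z, mul(SZ, SSSZ)))))))))
  →12  S(S(S(S(S(S(S(mul(SZ, SSSZ))))))))
  →13  S(S(S(S(S(S(S(add(SSSZ, mul(Z, SSSZ)))))))))
  →14  S(S(S(S(S(S(S(S(add(SSZ, mul(Z, SSSZ))))))))))
  →15  S(S(S(S(S(S(S(S(S(add(SZ, mul(Z, SSSZ)))))))))))
  →16  S(S(S(S(S(S(S(S(S(S(add(Z, mul(Z, SSSZ))))))))))))
  →17  S(S(S(S(S(S(S(S(S(S(mul(Z, SSSZ)))))))))))
  →18  S^10(Z)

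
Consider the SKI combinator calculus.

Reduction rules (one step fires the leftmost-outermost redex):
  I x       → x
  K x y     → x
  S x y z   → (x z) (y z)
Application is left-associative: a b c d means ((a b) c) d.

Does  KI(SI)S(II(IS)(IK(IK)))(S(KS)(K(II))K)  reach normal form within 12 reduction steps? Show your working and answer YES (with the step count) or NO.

Answer: YES — reaches normal form S(S(KK))(SI) in 11 ≤ 12 steps

Derivation:
  start: KI(SI)S(II(IS)(IK(IK)))(S(KS)(K(II))K)
  [1] IS(II(IS)(IK(IK)))(S(KS)(K(II))K)
  [2] S(II(IS)(IK(IK)))(S(KS)(K(II))K)
  [3] S(I(IS)(IK(IK)))(S(KS)(K(II))K)
  [4] S(IS(IK(IK)))(S(KS)(K(II))K)
  [5] S(S(IK(IK)))(S(KS)(K(II))K)
  [6] S(S(K(IK)))(S(KS)(K(II))K)
  [7] S(S(KK))(S(KS)(K(II))K)
  [8] S(S(KK))(KSK(K(II)K))
  [9] S(S(KK))(S(K(II)K))
  [10] S(S(KK))(S(II))
  [11] S(S(KK))(SI)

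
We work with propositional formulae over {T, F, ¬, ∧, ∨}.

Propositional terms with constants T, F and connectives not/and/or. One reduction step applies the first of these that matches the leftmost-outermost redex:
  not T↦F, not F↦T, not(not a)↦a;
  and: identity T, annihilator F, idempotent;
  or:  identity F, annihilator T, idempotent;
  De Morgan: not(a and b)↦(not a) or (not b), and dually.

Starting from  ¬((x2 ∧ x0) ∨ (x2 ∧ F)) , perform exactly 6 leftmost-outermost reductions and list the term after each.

Answer: after 6 steps: ¬x2 ∨ ¬x0

Reduction:
  start: ¬((x2 ∧ x0) ∨ (x2 ∧ F))
  →1  ¬(x2 ∧ x0) ∧ ¬(x2 ∧ F)
  →2  (¬x2 ∨ ¬x0) ∧ ¬(x2 ∧ F)
  →3  (¬x2 ∨ ¬x0) ∧ (¬x2 ∨ ¬F)
  →4  (¬x2 ∨ ¬x0) ∧ (¬x2 ∨ T)
  →5  (¬x2 ∨ ¬x0) ∧ T
  →6  ¬x2 ∨ ¬x0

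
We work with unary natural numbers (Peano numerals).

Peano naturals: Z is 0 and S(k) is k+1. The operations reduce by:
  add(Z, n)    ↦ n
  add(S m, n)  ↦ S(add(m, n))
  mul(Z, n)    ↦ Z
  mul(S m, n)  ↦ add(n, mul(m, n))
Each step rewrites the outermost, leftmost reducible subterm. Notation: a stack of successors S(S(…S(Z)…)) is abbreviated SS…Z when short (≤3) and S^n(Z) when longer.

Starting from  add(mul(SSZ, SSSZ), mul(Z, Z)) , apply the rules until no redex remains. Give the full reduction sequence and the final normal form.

Answer: normal form = S^6(Z)  (in 19 steps)

Reduction:
  start: add(mul(SSZ, SSSZ), mul(Z, Z))
  →1  add(add(SSSZ, mul(SZ, SSSZ)), mul(Z, Z))
  →2  add(S(add(SSZ, mul(SZ, SSSZ))), mul(Z, Z))
  →3  S(add(add(SSZ, mul(SZ, SSSZ)), mul(Z, Z)))
  →4  S(add(S(add(SZ, mul(SZ, SSSZ))), mul(Z, Z)))
  →5  S(S(add(add(SZ, mul(SZ, SSSZ)), mul(Z, Z))))
  →6  S(S(add(S(add(Z, mul(SZ, SSSZ))), mul(Z, Z))))
  →7  S(S(S(add(add(Z, mul(SZ, SSSZ)), mul(Z, Z)))))
  →8  S(S(S(add(mul(SZ, SSSZ), mul(Z, Z)))))
  →9  S(S(S(add(add(SSSZ, mul(Z, SSSZ)), mul(Z, Z)))))
  →10  S(S(S(add(S(add(SSZ, mul(Z, SSSZ))), mul(Z, Z)))))
  →11  S(S(S(S(add(add(SSZ, mul(Z, SSSZ)), mul(Z, Z))))))
  →12  S(S(S(S(add(S(add(SZ, mul(Z, SSSZ))), mul(Z, Z))))))
  →13  S(S(S(S(S(add(add(SZ, mul(Z, SSSZ)), mul(Z, Z)))))))
  →14  S(S(S(S(S(add(S(add(Z, mul(Z, SSSZ))), mul(Z, Z)))))))
  →15  S(S(S(S(S(S(add(add(Z, mul(Z, SSSZ)), mul(Z, Z))))))))
  →16  S(S(S(S(S(S(add(mul(Z, SSSZ), mul(Z, Z))))))))
  →17  S(S(S(S(S(S(add(Z, mul(Z, Z))))))))
  →18  S(S(S(S(S(S(mul(Z, Z)))))))
  →19  S^6(Z)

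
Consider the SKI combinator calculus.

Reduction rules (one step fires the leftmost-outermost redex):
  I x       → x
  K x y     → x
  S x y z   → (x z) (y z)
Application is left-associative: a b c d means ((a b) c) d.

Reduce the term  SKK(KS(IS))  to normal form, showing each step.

  start: SKK(KS(IS))
  →1  K(KS(IS))(K(KS(IS)))
  →2  KS(IS)
  →3  S

Answer: normal form = S  (in 3 steps)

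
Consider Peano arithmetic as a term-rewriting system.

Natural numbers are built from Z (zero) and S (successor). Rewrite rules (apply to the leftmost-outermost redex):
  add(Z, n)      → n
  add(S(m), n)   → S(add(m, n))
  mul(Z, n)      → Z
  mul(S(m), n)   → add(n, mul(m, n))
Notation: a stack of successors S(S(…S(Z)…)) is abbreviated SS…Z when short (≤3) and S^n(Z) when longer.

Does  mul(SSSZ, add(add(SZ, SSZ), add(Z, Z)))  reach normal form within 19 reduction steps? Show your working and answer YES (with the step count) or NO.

  start: mul(SSSZ, add(add(SZ, SSZ), add(Z, Z)))
  step 1: add(add(add(SZ, SSZ), add(Z, Z)), mul(SSZ, add(add(SZ, SSZ), add(Z, Z))))
  step 2: add(add(S(add(Z, SSZ)), add(Z, Z)), mul(SSZ, add(add(SZ, SSZ), add(Z, Z))))
  step 3: add(S(add(add(Z, SSZ), add(Z, Z))), mul(SSZ, add(add(SZ, SSZ), add(Z, Z))))
  step 4: S(add(add(add(Z, SSZ), add(Z, Z)), mul(SSZ, add(add(SZ, SSZ), add(Z, Z)))))
  step 5: S(add(add(SSZ, add(Z, Z)), mul(SSZ, add(add(SZ, SSZ), add(Z, Z)))))
  step 6: S(add(S(add(SZ, add(Z, Z))), mul(SSZ, add(add(SZ, SSZ), add(Z, Z)))))
  step 7: S(S(add(add(SZ, add(Z, Z)), mul(SSZ, add(add(SZ, SSZ), add(Z, Z))))))
  step 8: S(S(add(S(add(Z, add(Z, Z))), mul(SSZ, add(add(SZ, SSZ), add(Z, Z))))))
  step 9: S(S(S(add(add(Z, add(Z, Z)), mul(SSZ, add(add(SZ, SSZ), add(Z, Z)))))))
  step 10: S(S(S(add(add(Z, Z), mul(SSZ, add(add(SZ, SSZ), add(Z, Z)))))))
  step 11: S(S(S(add(Z, mul(SSZ, add(add(SZ, SSZ), add(Z, Z)))))))
  step 12: S(S(S(mul(SSZ, add(add(SZ, SSZ), add(Z, Z))))))
  step 13: S(S(S(add(add(add(SZ, SSZ), add(Z, Z)), mul(SZ, add(add(SZ, SSZ), add(Z, Z)))))))
  step 14: S(S(S(add(add(S(add(Z, SSZ)), add(Z, Z)), mul(SZ, add(add(SZ, SSZ), add(Z, Z)))))))
  step 15: S(S(S(add(S(add(add(Z, SSZ), add(Z, Z))), mul(SZ, add(add(SZ, SSZ), add(Z, Z)))))))
  step 16: S(S(S(S(add(add(add(Z, SSZ), add(Z, Z)), mul(SZ, add(add(SZ, SSZ), add(Z, Z))))))))
  step 17: S(S(S(S(add(add(SSZ, add(Z, Z)), mul(SZ, add(add(SZ, SSZ), add(Z, Z))))))))
  step 18: S(S(S(S(add(S(add(SZ, add(Z, Z))), mul(SZ, add(add(SZ, SSZ), add(Z, Z))))))))
  step 19: S(S(S(S(S(add(add(SZ, add(Z, Z)), mul(SZ, add(add(SZ, SSZ), add(Z, Z)))))))))

Answer: NO — after 19 steps the term is S(S(S(S(S(add(add(SZ, add(Z, Z)), mul(SZ, add(add(SZ, SSZ), add(Z, Z))))))))), not yet normal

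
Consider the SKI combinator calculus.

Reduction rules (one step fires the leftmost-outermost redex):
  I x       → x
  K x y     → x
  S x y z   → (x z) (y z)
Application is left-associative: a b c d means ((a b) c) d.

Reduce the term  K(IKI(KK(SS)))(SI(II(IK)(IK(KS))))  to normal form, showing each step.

  start: K(IKI(KK(SS)))(SI(II(IK)(IK(KS))))
  [1] IKI(KK(SS))
  [2] KI(KK(SS))
  [3] I

Answer: normal form = I  (in 3 steps)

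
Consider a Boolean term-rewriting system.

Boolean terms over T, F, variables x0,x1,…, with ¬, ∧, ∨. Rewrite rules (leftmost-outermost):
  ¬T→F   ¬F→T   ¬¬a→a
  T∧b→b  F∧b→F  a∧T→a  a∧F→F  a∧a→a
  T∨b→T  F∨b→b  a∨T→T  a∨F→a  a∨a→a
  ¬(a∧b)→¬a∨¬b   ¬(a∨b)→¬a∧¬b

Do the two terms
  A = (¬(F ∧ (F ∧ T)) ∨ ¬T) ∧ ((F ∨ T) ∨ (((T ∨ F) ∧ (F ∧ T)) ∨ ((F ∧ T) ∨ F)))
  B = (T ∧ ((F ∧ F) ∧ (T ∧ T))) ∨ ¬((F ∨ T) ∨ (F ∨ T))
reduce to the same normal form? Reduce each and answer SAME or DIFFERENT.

Term A:
  start: (¬(F ∧ (F ∧ T)) ∨ ¬T) ∧ ((F ∨ T) ∨ (((T ∨ F) ∧ (F ∧ T)) ∨ ((F ∧ T) ∨ F)))
  step 1: ((¬F ∨ ¬(F ∧ T)) ∨ ¬T) ∧ ((F ∨ T) ∨ (((T ∨ F) ∧ (F ∧ T)) ∨ ((F ∧ T) ∨ F)))
  step 2: ((T ∨ ¬(F ∧ T)) ∨ ¬T) ∧ ((F ∨ T) ∨ (((T ∨ F) ∧ (F ∧ T)) ∨ ((F ∧ T) ∨ F)))
  step 3: (T ∨ ¬T) ∧ ((F ∨ T) ∨ (((T ∨ F) ∧ (F ∧ T)) ∨ ((F ∧ T) ∨ F)))
  step 4: T ∧ ((F ∨ T) ∨ (((T ∨ F) ∧ (F ∧ T)) ∨ ((F ∧ T) ∨ F)))
  step 5: (F ∨ T) ∨ (((T ∨ F) ∧ (F ∧ T)) ∨ ((F ∧ T) ∨ F))
  step 6: T ∨ (((T ∨ F) ∧ (F ∧ T)) ∨ ((F ∧ T) ∨ F))
  step 7: T

Term B:
  start: (T ∧ ((F ∧ F) ∧ (T ∧ T))) ∨ ¬((F ∨ T) ∨ (F ∨ T))
  step 1: ((F ∧ F) ∧ (T ∧ T)) ∨ ¬((F ∨ T) ∨ (F ∨ T))
  step 2: (F ∧ (T ∧ T)) ∨ ¬((F ∨ T) ∨ (F ∨ T))
  step 3: F ∨ ¬((F ∨ T) ∨ (F ∨ T))
  step 4: ¬((F ∨ T) ∨ (F ∨ T))
  step 5: ¬(F ∨ T) ∧ ¬(F ∨ T)
  step 6: ¬(F ∨ T)
  step 7: ¬F ∧ ¬T
  step 8: T ∧ ¬T
  step 9: ¬T
  step 10: F

Answer: DIFFERENT — A ⇓ T, B ⇓ F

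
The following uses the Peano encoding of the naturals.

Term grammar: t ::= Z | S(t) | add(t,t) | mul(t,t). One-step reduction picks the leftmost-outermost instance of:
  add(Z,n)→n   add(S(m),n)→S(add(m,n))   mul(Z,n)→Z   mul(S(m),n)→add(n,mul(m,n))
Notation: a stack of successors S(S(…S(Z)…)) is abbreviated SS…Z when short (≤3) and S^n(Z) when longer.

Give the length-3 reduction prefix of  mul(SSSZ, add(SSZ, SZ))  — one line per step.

  start: mul(SSSZ, add(SSZ, SZ))
  →1  add(add(SSZ, SZ), mul(SSZ, add(SSZ, SZ)))
  →2  add(S(add(SZ, SZ)), mul(SSZ, add(SSZ, SZ)))
  →3  S(add(add(SZ, SZ), mul(SSZ, add(SSZ, SZ))))

Answer: after 3 steps: S(add(add(SZ, SZ), mul(SSZ, add(SSZ, SZ))))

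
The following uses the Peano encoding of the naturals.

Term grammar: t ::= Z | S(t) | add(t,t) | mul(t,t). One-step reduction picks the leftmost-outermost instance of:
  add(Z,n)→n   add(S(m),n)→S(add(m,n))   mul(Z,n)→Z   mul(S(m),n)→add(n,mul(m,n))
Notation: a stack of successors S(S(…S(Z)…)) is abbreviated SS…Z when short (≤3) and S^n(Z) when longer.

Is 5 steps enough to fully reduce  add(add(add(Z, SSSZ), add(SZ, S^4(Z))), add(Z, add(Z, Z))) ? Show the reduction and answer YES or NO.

Answer: NO — after 5 steps the term is S(S(add(add(SZ, add(SZ, S^4(Z))), add(Z, add(Z, Z))))), not yet normal

Working:
  start: add(add(add(Z, SSSZ), add(SZ, S^4(Z))), add(Z, add(Z, Z)))
  step 1: add(add(SSSZ, add(SZ, S^4(Z))), add(Z, add(Z, Z)))
  step 2: add(S(add(SSZ, add(SZ, S^4(Z)))), add(Z, add(Z, Z)))
  step 3: S(add(add(SSZ, add(SZ, S^4(Z))), add(Z, add(Z, Z))))
  step 4: S(add(S(add(SZ, add(SZ, S^4(Z)))), add(Z, add(Z, Z))))
  step 5: S(S(add(add(SZ, add(SZ, S^4(Z))), add(Z, add(Z, Z)))))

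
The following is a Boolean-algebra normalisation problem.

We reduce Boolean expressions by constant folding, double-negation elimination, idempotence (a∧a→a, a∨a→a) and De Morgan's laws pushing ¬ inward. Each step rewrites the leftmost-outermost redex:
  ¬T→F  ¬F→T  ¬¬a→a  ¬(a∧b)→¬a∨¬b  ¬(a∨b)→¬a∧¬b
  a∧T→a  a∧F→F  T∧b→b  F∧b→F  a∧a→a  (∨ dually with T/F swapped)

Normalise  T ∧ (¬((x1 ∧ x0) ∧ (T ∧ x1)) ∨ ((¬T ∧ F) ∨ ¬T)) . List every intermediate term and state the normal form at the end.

Answer: normal form = (¬x1 ∨ ¬x0) ∨ ¬x1  (in 10 steps)

Derivation:
  start: T ∧ (¬((x1 ∧ x0) ∧ (T ∧ x1)) ∨ ((¬T ∧ F) ∨ ¬T))
  [1] ¬((x1 ∧ x0) ∧ (T ∧ x1)) ∨ ((¬T ∧ F) ∨ ¬T)
  [2] (¬(x1 ∧ x0) ∨ ¬(T ∧ x1)) ∨ ((¬T ∧ F) ∨ ¬T)
  [3] ((¬x1 ∨ ¬x0) ∨ ¬(T ∧ x1)) ∨ ((¬T ∧ F) ∨ ¬T)
  [4] ((¬x1 ∨ ¬x0) ∨ (¬T ∨ ¬x1)) ∨ ((¬T ∧ F) ∨ ¬T)
  [5] ((¬x1 ∨ ¬x0) ∨ (F ∨ ¬x1)) ∨ ((¬T ∧ F) ∨ ¬T)
  [6] ((¬x1 ∨ ¬x0) ∨ ¬x1) ∨ ((¬T ∧ F) ∨ ¬T)
  [7] ((¬x1 ∨ ¬x0) ∨ ¬x1) ∨ (F ∨ ¬T)
  [8] ((¬x1 ∨ ¬x0) ∨ ¬x1) ∨ ¬T
  [9] ((¬x1 ∨ ¬x0) ∨ ¬x1) ∨ F
  [10] (¬x1 ∨ ¬x0) ∨ ¬x1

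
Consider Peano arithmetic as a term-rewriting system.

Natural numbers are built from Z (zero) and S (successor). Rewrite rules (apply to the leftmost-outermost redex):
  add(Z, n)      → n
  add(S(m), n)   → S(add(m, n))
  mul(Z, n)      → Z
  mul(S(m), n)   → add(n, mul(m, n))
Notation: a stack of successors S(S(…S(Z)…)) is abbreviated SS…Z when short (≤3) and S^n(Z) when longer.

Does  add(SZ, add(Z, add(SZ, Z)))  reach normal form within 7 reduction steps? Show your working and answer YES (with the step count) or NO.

  start: add(SZ, add(Z, add(SZ, Z)))
  →1  S(add(Z, add(Z, add(SZ, Z))))
  →2  S(add(Z, add(SZ, Z)))
  →3  S(add(SZ, Z))
  →4  S(S(add(Z, Z)))
  →5  SSZ

Answer: YES — reaches normal form SSZ in 5 ≤ 7 steps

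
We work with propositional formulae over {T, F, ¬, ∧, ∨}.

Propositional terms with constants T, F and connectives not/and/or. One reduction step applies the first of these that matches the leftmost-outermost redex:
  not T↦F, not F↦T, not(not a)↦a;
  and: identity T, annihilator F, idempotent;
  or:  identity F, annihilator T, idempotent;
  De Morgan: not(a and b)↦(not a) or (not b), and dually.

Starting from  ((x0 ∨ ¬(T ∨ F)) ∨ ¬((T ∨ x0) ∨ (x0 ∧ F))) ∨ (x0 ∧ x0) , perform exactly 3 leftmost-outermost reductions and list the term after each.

Answer: after 3 steps: ((x0 ∨ F) ∨ ¬((T ∨ x0) ∨ (x0 ∧ F))) ∨ (x0 ∧ x0)

Working:
  start: ((x0 ∨ ¬(T ∨ F)) ∨ ¬((T ∨ x0) ∨ (x0 ∧ F))) ∨ (x0 ∧ x0)
  step 1: ((x0 ∨ (¬T ∧ ¬F)) ∨ ¬((T ∨ x0) ∨ (x0 ∧ F))) ∨ (x0 ∧ x0)
  step 2: ((x0 ∨ (F ∧ ¬F)) ∨ ¬((T ∨ x0) ∨ (x0 ∧ F))) ∨ (x0 ∧ x0)
  step 3: ((x0 ∨ F) ∨ ¬((T ∨ x0) ∨ (x0 ∧ F))) ∨ (x0 ∧ x0)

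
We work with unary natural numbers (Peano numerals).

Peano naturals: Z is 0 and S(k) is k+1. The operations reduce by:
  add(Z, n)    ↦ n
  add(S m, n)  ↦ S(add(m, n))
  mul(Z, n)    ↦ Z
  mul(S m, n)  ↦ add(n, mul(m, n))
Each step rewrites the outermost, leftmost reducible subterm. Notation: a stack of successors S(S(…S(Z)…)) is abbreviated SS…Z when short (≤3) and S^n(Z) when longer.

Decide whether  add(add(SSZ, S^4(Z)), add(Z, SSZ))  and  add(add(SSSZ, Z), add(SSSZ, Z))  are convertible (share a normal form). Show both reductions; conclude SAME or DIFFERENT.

Term A:
  start: add(add(SSZ, S^4(Z)), add(Z, SSZ))
  step 1: add(S(add(SZ, S^4(Z))), add(Z, SSZ))
  step 2: S(add(add(SZ, S^4(Z)), add(Z, SSZ)))
  step 3: S(add(S(add(Z, S^4(Z))), add(Z, SSZ)))
  step 4: S(S(add(add(Z, S^4(Z)), add(Z, SSZ))))
  step 5: S(S(add(S^4(Z), add(Z, SSZ))))
  step 6: S(S(S(add(SSSZ, add(Z, SSZ)))))
  step 7: S(S(S(S(add(SSZ, add(Z, SSZ))))))
  step 8: S(S(S(S(S(add(SZ, add(Z, SSZ)))))))
  step 9: S(S(S(S(S(S(add(Z, add(Z, SSZ))))))))
  step 10: S(S(S(S(S(S(add(Z, SSZ)))))))
  step 11: S^8(Z)

Term B:
  start: add(add(SSSZ, Z), add(SSSZ, Z))
  step 1: add(S(add(SSZ, Z)), add(SSSZ, Z))
  step 2: S(add(add(SSZ, Z), add(SSSZ, Z)))
  step 3: S(add(S(add(SZ, Z)), add(SSSZ, Z)))
  step 4: S(S(add(add(SZ, Z), add(SSSZ, Z))))
  step 5: S(S(add(S(add(Z, Z)), add(SSSZ, Z))))
  step 6: S(S(S(add(add(Z, Z), add(SSSZ, Z)))))
  step 7: S(S(S(add(Z, add(SSSZ, Z)))))
  step 8: S(S(S(add(SSSZ, Z))))
  step 9: S(S(S(S(add(SSZ, Z)))))
  step 10: S(S(S(S(S(add(SZ, Z))))))
  step 11: S(S(S(S(S(S(add(Z, Z)))))))
  step 12: S^6(Z)

Answer: DIFFERENT — A ⇓ S^8(Z), B ⇓ S^6(Z)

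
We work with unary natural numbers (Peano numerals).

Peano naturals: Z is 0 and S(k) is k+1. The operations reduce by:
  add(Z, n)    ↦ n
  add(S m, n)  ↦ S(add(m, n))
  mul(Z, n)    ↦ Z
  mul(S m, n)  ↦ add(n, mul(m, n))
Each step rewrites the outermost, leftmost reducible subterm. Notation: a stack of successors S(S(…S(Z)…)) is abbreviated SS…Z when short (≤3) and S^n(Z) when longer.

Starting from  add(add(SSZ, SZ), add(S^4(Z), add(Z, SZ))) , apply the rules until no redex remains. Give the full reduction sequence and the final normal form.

  start: add(add(SSZ, SZ), add(S^4(Z), add(Z, SZ)))
  [1] add(S(add(SZ, SZ)), add(S^4(Z), add(Z, SZ)))
  [2] S(add(add(SZ, SZ), add(S^4(Z), add(Z, SZ))))
  [3] S(add(S(add(Z, SZ)), add(S^4(Z), add(Z, SZ))))
  [4] S(S(add(add(Z, SZ), add(S^4(Z), add(Z, SZ)))))
  [5] S(S(add(SZ, add(S^4(Z), add(Z, SZ)))))
  [6] S(S(S(add(Z, add(S^4(Z), add(Z, SZ))))))
  [7] S(S(S(add(S^4(Z), add(Z, SZ)))))
  [8] S(S(S(S(add(SSSZ, add(Z, SZ))))))
  [9] S(S(S(S(S(add(SSZ, add(Z, SZ)))))))
  [10] S(S(S(S(S(S(add(SZ, add(Z, SZ))))))))
  [11] S(S(S(S(S(S(S(add(Z, add(Z, SZ)))))))))
  [12] S(S(S(S(S(S(S(add(Z, SZ))))))))
  [13] S^8(Z)

Answer: normal form = S^8(Z)  (in 13 steps)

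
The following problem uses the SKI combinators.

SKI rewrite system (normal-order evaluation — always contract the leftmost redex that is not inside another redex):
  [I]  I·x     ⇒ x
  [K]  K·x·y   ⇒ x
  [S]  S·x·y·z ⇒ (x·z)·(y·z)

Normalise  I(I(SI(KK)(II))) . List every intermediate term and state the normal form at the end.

Answer: normal form = K  (in 7 steps)

Reduction:
  start: I(I(SI(KK)(II)))
  →1  I(SI(KK)(II))
  →2  SI(KK)(II)
  →3  I(II)(KK(II))
  →4  II(KK(II))
  →5  I(KK(II))
  →6  KK(II)
  →7  K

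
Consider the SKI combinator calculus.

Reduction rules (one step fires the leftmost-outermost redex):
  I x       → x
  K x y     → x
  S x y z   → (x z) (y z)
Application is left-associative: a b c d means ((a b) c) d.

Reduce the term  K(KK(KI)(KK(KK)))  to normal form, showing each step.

  start: K(KK(KI)(KK(KK)))
  →1  K(K(KK(KK)))
  →2  K(KK)

Answer: normal form = K(KK)  (in 2 steps)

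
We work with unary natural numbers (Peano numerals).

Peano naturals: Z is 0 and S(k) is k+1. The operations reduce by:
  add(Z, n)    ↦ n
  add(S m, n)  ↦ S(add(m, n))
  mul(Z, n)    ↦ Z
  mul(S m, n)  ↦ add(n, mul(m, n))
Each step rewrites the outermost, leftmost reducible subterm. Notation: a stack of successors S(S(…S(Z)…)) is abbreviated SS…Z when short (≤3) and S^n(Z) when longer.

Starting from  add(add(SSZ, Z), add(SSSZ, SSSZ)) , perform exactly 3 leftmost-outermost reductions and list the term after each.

Answer: after 3 steps: S(add(S(add(Z, Z)), add(SSSZ, SSSZ)))

Derivation:
  start: add(add(SSZ, Z), add(SSSZ, SSSZ))
  [1] add(S(add(SZ, Z)), add(SSSZ, SSSZ))
  [2] S(add(add(SZ, Z), add(SSSZ, SSSZ)))
  [3] S(add(S(add(Z, Z)), add(SSSZ, SSSZ)))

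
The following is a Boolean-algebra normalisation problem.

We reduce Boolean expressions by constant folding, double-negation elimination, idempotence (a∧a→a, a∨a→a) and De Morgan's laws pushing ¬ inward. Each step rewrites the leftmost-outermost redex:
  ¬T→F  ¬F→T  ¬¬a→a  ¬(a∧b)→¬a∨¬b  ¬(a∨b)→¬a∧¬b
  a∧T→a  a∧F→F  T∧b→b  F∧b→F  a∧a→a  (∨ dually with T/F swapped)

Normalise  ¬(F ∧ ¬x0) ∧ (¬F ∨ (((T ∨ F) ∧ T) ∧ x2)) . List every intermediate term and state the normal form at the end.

  start: ¬(F ∧ ¬x0) ∧ (¬F ∨ (((T ∨ F) ∧ T) ∧ x2))
  →1  (¬F ∨ ¬¬x0) ∧ (¬F ∨ (((T ∨ F) ∧ T) ∧ x2))
  →2  (T ∨ ¬¬x0) ∧ (¬F ∨ (((T ∨ F) ∧ T) ∧ x2))
  →3  T ∧ (¬F ∨ (((T ∨ F) ∧ T) ∧ x2))
  →4  ¬F ∨ (((T ∨ F) ∧ T) ∧ x2)
  →5  T ∨ (((T ∨ F) ∧ T) ∧ x2)
  →6  T

Answer: normal form = T  (in 6 steps)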